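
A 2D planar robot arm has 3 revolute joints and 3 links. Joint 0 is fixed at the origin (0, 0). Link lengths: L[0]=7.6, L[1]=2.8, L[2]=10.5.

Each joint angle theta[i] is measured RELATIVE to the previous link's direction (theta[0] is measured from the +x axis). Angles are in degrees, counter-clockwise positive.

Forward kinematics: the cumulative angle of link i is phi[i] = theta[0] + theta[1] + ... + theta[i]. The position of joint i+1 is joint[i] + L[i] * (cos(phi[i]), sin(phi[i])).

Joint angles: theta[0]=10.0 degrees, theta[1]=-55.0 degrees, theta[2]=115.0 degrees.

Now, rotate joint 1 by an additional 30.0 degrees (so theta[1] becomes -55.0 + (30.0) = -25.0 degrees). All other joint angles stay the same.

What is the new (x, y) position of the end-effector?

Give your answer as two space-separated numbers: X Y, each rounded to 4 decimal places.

Answer: 8.3658 10.9355

Derivation:
joint[0] = (0.0000, 0.0000)  (base)
link 0: phi[0] = 10 = 10 deg
  cos(10 deg) = 0.9848, sin(10 deg) = 0.1736
  joint[1] = (0.0000, 0.0000) + 7.6 * (0.9848, 0.1736) = (0.0000 + 7.4845, 0.0000 + 1.3197) = (7.4845, 1.3197)
link 1: phi[1] = 10 + -25 = -15 deg
  cos(-15 deg) = 0.9659, sin(-15 deg) = -0.2588
  joint[2] = (7.4845, 1.3197) + 2.8 * (0.9659, -0.2588) = (7.4845 + 2.7046, 1.3197 + -0.7247) = (10.1891, 0.5950)
link 2: phi[2] = 10 + -25 + 115 = 100 deg
  cos(100 deg) = -0.1736, sin(100 deg) = 0.9848
  joint[3] = (10.1891, 0.5950) + 10.5 * (-0.1736, 0.9848) = (10.1891 + -1.8233, 0.5950 + 10.3405) = (8.3658, 10.9355)
End effector: (8.3658, 10.9355)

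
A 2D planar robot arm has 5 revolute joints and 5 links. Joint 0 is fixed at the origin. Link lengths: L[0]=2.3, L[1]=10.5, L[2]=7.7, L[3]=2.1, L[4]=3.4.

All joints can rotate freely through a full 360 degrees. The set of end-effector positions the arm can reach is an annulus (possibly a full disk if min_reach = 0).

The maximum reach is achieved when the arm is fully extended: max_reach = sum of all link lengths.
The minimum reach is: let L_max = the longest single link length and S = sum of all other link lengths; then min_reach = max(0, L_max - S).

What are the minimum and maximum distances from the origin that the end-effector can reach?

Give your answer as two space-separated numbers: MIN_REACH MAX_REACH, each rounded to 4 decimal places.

Answer: 0.0000 26.0000

Derivation:
Link lengths: [2.3, 10.5, 7.7, 2.1, 3.4]
max_reach = 2.3 + 10.5 + 7.7 + 2.1 + 3.4 = 26
L_max = max([2.3, 10.5, 7.7, 2.1, 3.4]) = 10.5
S (sum of others) = 26 - 10.5 = 15.5
min_reach = max(0, 10.5 - 15.5) = max(0, -5) = 0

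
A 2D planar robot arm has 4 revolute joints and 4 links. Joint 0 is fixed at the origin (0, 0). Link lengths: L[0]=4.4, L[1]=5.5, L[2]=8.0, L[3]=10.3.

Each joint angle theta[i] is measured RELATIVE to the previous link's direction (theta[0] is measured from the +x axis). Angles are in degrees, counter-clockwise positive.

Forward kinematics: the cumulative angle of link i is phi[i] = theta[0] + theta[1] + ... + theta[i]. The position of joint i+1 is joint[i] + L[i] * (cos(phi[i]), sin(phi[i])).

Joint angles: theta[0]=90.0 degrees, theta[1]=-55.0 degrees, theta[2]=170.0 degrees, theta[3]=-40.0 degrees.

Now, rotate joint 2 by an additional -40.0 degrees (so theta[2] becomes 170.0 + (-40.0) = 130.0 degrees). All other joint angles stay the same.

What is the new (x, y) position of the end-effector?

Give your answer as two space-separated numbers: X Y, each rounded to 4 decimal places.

joint[0] = (0.0000, 0.0000)  (base)
link 0: phi[0] = 90 = 90 deg
  cos(90 deg) = 0.0000, sin(90 deg) = 1.0000
  joint[1] = (0.0000, 0.0000) + 4.4 * (0.0000, 1.0000) = (0.0000 + 0.0000, 0.0000 + 4.4000) = (0.0000, 4.4000)
link 1: phi[1] = 90 + -55 = 35 deg
  cos(35 deg) = 0.8192, sin(35 deg) = 0.5736
  joint[2] = (0.0000, 4.4000) + 5.5 * (0.8192, 0.5736) = (0.0000 + 4.5053, 4.4000 + 3.1547) = (4.5053, 7.5547)
link 2: phi[2] = 90 + -55 + 130 = 165 deg
  cos(165 deg) = -0.9659, sin(165 deg) = 0.2588
  joint[3] = (4.5053, 7.5547) + 8 * (-0.9659, 0.2588) = (4.5053 + -7.7274, 7.5547 + 2.0706) = (-3.2221, 9.6252)
link 3: phi[3] = 90 + -55 + 130 + -40 = 125 deg
  cos(125 deg) = -0.5736, sin(125 deg) = 0.8192
  joint[4] = (-3.2221, 9.6252) + 10.3 * (-0.5736, 0.8192) = (-3.2221 + -5.9078, 9.6252 + 8.4373) = (-9.1299, 18.0625)
End effector: (-9.1299, 18.0625)

Answer: -9.1299 18.0625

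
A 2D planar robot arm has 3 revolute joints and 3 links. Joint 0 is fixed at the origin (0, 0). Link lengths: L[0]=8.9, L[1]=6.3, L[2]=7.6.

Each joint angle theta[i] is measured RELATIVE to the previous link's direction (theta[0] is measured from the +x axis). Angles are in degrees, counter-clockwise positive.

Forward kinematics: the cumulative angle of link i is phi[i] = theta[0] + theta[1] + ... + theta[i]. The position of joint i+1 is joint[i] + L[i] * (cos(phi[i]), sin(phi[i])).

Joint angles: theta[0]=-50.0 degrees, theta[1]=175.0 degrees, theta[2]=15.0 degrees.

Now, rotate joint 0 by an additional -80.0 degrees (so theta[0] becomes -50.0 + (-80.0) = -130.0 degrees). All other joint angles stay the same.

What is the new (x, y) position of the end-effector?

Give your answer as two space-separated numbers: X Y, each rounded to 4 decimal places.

Answer: 2.5340 4.2188

Derivation:
joint[0] = (0.0000, 0.0000)  (base)
link 0: phi[0] = -130 = -130 deg
  cos(-130 deg) = -0.6428, sin(-130 deg) = -0.7660
  joint[1] = (0.0000, 0.0000) + 8.9 * (-0.6428, -0.7660) = (0.0000 + -5.7208, 0.0000 + -6.8178) = (-5.7208, -6.8178)
link 1: phi[1] = -130 + 175 = 45 deg
  cos(45 deg) = 0.7071, sin(45 deg) = 0.7071
  joint[2] = (-5.7208, -6.8178) + 6.3 * (0.7071, 0.7071) = (-5.7208 + 4.4548, -6.8178 + 4.4548) = (-1.2660, -2.3630)
link 2: phi[2] = -130 + 175 + 15 = 60 deg
  cos(60 deg) = 0.5000, sin(60 deg) = 0.8660
  joint[3] = (-1.2660, -2.3630) + 7.6 * (0.5000, 0.8660) = (-1.2660 + 3.8000, -2.3630 + 6.5818) = (2.5340, 4.2188)
End effector: (2.5340, 4.2188)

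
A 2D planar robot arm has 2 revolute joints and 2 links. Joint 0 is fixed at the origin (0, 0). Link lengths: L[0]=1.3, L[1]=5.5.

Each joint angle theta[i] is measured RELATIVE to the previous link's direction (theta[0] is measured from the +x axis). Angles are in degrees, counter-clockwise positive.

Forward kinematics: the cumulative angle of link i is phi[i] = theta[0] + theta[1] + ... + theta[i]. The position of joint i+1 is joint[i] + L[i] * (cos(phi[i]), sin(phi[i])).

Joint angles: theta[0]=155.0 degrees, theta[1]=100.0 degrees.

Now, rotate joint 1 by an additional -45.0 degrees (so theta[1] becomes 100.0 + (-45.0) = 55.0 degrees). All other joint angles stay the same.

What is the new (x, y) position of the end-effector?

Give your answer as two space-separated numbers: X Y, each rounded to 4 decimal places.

joint[0] = (0.0000, 0.0000)  (base)
link 0: phi[0] = 155 = 155 deg
  cos(155 deg) = -0.9063, sin(155 deg) = 0.4226
  joint[1] = (0.0000, 0.0000) + 1.3 * (-0.9063, 0.4226) = (0.0000 + -1.1782, 0.0000 + 0.5494) = (-1.1782, 0.5494)
link 1: phi[1] = 155 + 55 = 210 deg
  cos(210 deg) = -0.8660, sin(210 deg) = -0.5000
  joint[2] = (-1.1782, 0.5494) + 5.5 * (-0.8660, -0.5000) = (-1.1782 + -4.7631, 0.5494 + -2.7500) = (-5.9413, -2.2006)
End effector: (-5.9413, -2.2006)

Answer: -5.9413 -2.2006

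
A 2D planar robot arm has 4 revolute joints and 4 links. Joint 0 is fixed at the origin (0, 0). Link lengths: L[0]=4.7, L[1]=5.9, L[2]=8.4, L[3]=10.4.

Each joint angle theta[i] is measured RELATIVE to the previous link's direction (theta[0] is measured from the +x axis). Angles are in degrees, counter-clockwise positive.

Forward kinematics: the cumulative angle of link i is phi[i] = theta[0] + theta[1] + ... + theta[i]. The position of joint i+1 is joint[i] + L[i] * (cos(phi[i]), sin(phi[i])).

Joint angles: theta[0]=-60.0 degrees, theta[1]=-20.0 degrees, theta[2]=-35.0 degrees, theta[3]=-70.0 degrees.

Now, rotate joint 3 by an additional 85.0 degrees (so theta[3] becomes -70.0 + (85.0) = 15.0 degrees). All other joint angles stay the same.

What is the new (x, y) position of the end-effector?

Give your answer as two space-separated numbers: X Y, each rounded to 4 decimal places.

Answer: -1.9814 -27.7357

Derivation:
joint[0] = (0.0000, 0.0000)  (base)
link 0: phi[0] = -60 = -60 deg
  cos(-60 deg) = 0.5000, sin(-60 deg) = -0.8660
  joint[1] = (0.0000, 0.0000) + 4.7 * (0.5000, -0.8660) = (0.0000 + 2.3500, 0.0000 + -4.0703) = (2.3500, -4.0703)
link 1: phi[1] = -60 + -20 = -80 deg
  cos(-80 deg) = 0.1736, sin(-80 deg) = -0.9848
  joint[2] = (2.3500, -4.0703) + 5.9 * (0.1736, -0.9848) = (2.3500 + 1.0245, -4.0703 + -5.8104) = (3.3745, -9.8807)
link 2: phi[2] = -60 + -20 + -35 = -115 deg
  cos(-115 deg) = -0.4226, sin(-115 deg) = -0.9063
  joint[3] = (3.3745, -9.8807) + 8.4 * (-0.4226, -0.9063) = (3.3745 + -3.5500, -9.8807 + -7.6130) = (-0.1755, -17.4937)
link 3: phi[3] = -60 + -20 + -35 + 15 = -100 deg
  cos(-100 deg) = -0.1736, sin(-100 deg) = -0.9848
  joint[4] = (-0.1755, -17.4937) + 10.4 * (-0.1736, -0.9848) = (-0.1755 + -1.8059, -17.4937 + -10.2420) = (-1.9814, -27.7357)
End effector: (-1.9814, -27.7357)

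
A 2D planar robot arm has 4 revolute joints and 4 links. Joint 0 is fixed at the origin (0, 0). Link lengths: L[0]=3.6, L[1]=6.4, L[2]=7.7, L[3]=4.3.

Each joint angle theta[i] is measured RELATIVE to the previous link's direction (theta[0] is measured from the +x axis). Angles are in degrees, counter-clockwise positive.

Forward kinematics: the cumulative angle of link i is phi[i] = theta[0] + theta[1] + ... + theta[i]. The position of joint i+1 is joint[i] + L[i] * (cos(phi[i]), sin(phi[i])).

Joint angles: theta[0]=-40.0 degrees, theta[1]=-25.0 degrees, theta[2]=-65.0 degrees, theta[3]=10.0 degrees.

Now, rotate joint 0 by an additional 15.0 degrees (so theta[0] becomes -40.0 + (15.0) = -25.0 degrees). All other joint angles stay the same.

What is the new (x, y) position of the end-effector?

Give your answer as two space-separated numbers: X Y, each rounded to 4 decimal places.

Answer: 3.0095 -17.5562

Derivation:
joint[0] = (0.0000, 0.0000)  (base)
link 0: phi[0] = -25 = -25 deg
  cos(-25 deg) = 0.9063, sin(-25 deg) = -0.4226
  joint[1] = (0.0000, 0.0000) + 3.6 * (0.9063, -0.4226) = (0.0000 + 3.2627, 0.0000 + -1.5214) = (3.2627, -1.5214)
link 1: phi[1] = -25 + -25 = -50 deg
  cos(-50 deg) = 0.6428, sin(-50 deg) = -0.7660
  joint[2] = (3.2627, -1.5214) + 6.4 * (0.6428, -0.7660) = (3.2627 + 4.1138, -1.5214 + -4.9027) = (7.3765, -6.4241)
link 2: phi[2] = -25 + -25 + -65 = -115 deg
  cos(-115 deg) = -0.4226, sin(-115 deg) = -0.9063
  joint[3] = (7.3765, -6.4241) + 7.7 * (-0.4226, -0.9063) = (7.3765 + -3.2542, -6.4241 + -6.9786) = (4.1224, -13.4027)
link 3: phi[3] = -25 + -25 + -65 + 10 = -105 deg
  cos(-105 deg) = -0.2588, sin(-105 deg) = -0.9659
  joint[4] = (4.1224, -13.4027) + 4.3 * (-0.2588, -0.9659) = (4.1224 + -1.1129, -13.4027 + -4.1535) = (3.0095, -17.5562)
End effector: (3.0095, -17.5562)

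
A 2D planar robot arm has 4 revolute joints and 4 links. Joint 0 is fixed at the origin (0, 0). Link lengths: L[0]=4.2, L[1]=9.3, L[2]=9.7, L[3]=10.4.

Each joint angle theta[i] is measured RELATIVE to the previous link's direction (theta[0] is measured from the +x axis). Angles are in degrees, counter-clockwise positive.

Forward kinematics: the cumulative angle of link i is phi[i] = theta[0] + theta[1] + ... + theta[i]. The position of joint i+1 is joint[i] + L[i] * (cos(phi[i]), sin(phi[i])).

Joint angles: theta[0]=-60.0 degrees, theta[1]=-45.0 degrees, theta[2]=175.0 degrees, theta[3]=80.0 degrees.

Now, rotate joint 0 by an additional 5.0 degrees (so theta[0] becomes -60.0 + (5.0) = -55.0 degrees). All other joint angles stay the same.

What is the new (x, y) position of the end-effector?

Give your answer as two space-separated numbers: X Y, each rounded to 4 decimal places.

joint[0] = (0.0000, 0.0000)  (base)
link 0: phi[0] = -55 = -55 deg
  cos(-55 deg) = 0.5736, sin(-55 deg) = -0.8192
  joint[1] = (0.0000, 0.0000) + 4.2 * (0.5736, -0.8192) = (0.0000 + 2.4090, 0.0000 + -3.4404) = (2.4090, -3.4404)
link 1: phi[1] = -55 + -45 = -100 deg
  cos(-100 deg) = -0.1736, sin(-100 deg) = -0.9848
  joint[2] = (2.4090, -3.4404) + 9.3 * (-0.1736, -0.9848) = (2.4090 + -1.6149, -3.4404 + -9.1587) = (0.7941, -12.5992)
link 2: phi[2] = -55 + -45 + 175 = 75 deg
  cos(75 deg) = 0.2588, sin(75 deg) = 0.9659
  joint[3] = (0.7941, -12.5992) + 9.7 * (0.2588, 0.9659) = (0.7941 + 2.5105, -12.5992 + 9.3695) = (3.3046, -3.2297)
link 3: phi[3] = -55 + -45 + 175 + 80 = 155 deg
  cos(155 deg) = -0.9063, sin(155 deg) = 0.4226
  joint[4] = (3.3046, -3.2297) + 10.4 * (-0.9063, 0.4226) = (3.3046 + -9.4256, -3.2297 + 4.3952) = (-6.1210, 1.1656)
End effector: (-6.1210, 1.1656)

Answer: -6.1210 1.1656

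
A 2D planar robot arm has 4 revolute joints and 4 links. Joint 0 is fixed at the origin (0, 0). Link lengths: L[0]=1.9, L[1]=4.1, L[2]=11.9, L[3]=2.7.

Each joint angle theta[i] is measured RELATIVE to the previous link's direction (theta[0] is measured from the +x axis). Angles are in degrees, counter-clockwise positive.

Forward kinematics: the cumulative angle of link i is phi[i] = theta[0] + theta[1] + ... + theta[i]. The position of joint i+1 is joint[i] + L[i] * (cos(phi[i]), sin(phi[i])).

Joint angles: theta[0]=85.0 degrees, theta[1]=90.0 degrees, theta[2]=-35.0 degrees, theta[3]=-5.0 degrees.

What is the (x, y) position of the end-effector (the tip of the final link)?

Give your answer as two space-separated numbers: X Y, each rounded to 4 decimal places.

joint[0] = (0.0000, 0.0000)  (base)
link 0: phi[0] = 85 = 85 deg
  cos(85 deg) = 0.0872, sin(85 deg) = 0.9962
  joint[1] = (0.0000, 0.0000) + 1.9 * (0.0872, 0.9962) = (0.0000 + 0.1656, 0.0000 + 1.8928) = (0.1656, 1.8928)
link 1: phi[1] = 85 + 90 = 175 deg
  cos(175 deg) = -0.9962, sin(175 deg) = 0.0872
  joint[2] = (0.1656, 1.8928) + 4.1 * (-0.9962, 0.0872) = (0.1656 + -4.0844, 1.8928 + 0.3573) = (-3.9188, 2.2501)
link 2: phi[2] = 85 + 90 + -35 = 140 deg
  cos(140 deg) = -0.7660, sin(140 deg) = 0.6428
  joint[3] = (-3.9188, 2.2501) + 11.9 * (-0.7660, 0.6428) = (-3.9188 + -9.1159, 2.2501 + 7.6492) = (-13.0347, 9.8993)
link 3: phi[3] = 85 + 90 + -35 + -5 = 135 deg
  cos(135 deg) = -0.7071, sin(135 deg) = 0.7071
  joint[4] = (-13.0347, 9.8993) + 2.7 * (-0.7071, 0.7071) = (-13.0347 + -1.9092, 9.8993 + 1.9092) = (-14.9439, 11.8085)
End effector: (-14.9439, 11.8085)

Answer: -14.9439 11.8085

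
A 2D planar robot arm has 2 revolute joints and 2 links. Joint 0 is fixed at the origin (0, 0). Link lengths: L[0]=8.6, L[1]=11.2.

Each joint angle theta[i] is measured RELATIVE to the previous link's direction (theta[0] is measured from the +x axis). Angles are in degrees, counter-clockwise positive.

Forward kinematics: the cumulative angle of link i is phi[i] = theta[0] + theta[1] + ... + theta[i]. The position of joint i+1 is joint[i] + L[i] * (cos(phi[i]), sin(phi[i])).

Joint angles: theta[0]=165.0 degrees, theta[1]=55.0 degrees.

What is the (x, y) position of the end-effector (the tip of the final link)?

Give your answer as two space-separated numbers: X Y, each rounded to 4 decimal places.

Answer: -16.8867 -4.9734

Derivation:
joint[0] = (0.0000, 0.0000)  (base)
link 0: phi[0] = 165 = 165 deg
  cos(165 deg) = -0.9659, sin(165 deg) = 0.2588
  joint[1] = (0.0000, 0.0000) + 8.6 * (-0.9659, 0.2588) = (0.0000 + -8.3070, 0.0000 + 2.2258) = (-8.3070, 2.2258)
link 1: phi[1] = 165 + 55 = 220 deg
  cos(220 deg) = -0.7660, sin(220 deg) = -0.6428
  joint[2] = (-8.3070, 2.2258) + 11.2 * (-0.7660, -0.6428) = (-8.3070 + -8.5797, 2.2258 + -7.1992) = (-16.8867, -4.9734)
End effector: (-16.8867, -4.9734)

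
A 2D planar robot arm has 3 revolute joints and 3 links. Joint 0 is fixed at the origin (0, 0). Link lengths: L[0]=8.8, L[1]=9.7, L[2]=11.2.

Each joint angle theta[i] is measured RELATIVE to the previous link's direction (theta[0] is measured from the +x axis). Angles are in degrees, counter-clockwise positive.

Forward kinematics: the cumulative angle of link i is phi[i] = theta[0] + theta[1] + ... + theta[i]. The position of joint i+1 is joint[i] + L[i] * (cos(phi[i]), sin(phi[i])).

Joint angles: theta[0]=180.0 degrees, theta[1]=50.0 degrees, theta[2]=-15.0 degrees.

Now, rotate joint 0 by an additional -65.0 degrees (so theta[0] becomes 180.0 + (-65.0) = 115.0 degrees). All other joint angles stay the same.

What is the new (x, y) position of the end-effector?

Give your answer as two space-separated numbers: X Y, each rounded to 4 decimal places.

Answer: -22.7880 16.0861

Derivation:
joint[0] = (0.0000, 0.0000)  (base)
link 0: phi[0] = 115 = 115 deg
  cos(115 deg) = -0.4226, sin(115 deg) = 0.9063
  joint[1] = (0.0000, 0.0000) + 8.8 * (-0.4226, 0.9063) = (0.0000 + -3.7190, 0.0000 + 7.9755) = (-3.7190, 7.9755)
link 1: phi[1] = 115 + 50 = 165 deg
  cos(165 deg) = -0.9659, sin(165 deg) = 0.2588
  joint[2] = (-3.7190, 7.9755) + 9.7 * (-0.9659, 0.2588) = (-3.7190 + -9.3695, 7.9755 + 2.5105) = (-13.0885, 10.4861)
link 2: phi[2] = 115 + 50 + -15 = 150 deg
  cos(150 deg) = -0.8660, sin(150 deg) = 0.5000
  joint[3] = (-13.0885, 10.4861) + 11.2 * (-0.8660, 0.5000) = (-13.0885 + -9.6995, 10.4861 + 5.6000) = (-22.7880, 16.0861)
End effector: (-22.7880, 16.0861)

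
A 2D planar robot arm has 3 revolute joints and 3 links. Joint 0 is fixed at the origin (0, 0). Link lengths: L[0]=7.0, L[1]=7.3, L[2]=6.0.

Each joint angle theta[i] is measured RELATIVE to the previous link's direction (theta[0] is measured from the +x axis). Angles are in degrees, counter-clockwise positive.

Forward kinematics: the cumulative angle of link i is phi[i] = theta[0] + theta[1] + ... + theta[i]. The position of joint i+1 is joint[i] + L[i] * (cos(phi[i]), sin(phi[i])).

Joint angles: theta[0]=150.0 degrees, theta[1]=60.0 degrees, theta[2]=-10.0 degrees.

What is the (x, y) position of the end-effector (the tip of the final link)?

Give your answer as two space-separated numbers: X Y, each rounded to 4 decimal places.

joint[0] = (0.0000, 0.0000)  (base)
link 0: phi[0] = 150 = 150 deg
  cos(150 deg) = -0.8660, sin(150 deg) = 0.5000
  joint[1] = (0.0000, 0.0000) + 7 * (-0.8660, 0.5000) = (0.0000 + -6.0622, 0.0000 + 3.5000) = (-6.0622, 3.5000)
link 1: phi[1] = 150 + 60 = 210 deg
  cos(210 deg) = -0.8660, sin(210 deg) = -0.5000
  joint[2] = (-6.0622, 3.5000) + 7.3 * (-0.8660, -0.5000) = (-6.0622 + -6.3220, 3.5000 + -3.6500) = (-12.3842, -0.1500)
link 2: phi[2] = 150 + 60 + -10 = 200 deg
  cos(200 deg) = -0.9397, sin(200 deg) = -0.3420
  joint[3] = (-12.3842, -0.1500) + 6 * (-0.9397, -0.3420) = (-12.3842 + -5.6382, -0.1500 + -2.0521) = (-18.0223, -2.2021)
End effector: (-18.0223, -2.2021)

Answer: -18.0223 -2.2021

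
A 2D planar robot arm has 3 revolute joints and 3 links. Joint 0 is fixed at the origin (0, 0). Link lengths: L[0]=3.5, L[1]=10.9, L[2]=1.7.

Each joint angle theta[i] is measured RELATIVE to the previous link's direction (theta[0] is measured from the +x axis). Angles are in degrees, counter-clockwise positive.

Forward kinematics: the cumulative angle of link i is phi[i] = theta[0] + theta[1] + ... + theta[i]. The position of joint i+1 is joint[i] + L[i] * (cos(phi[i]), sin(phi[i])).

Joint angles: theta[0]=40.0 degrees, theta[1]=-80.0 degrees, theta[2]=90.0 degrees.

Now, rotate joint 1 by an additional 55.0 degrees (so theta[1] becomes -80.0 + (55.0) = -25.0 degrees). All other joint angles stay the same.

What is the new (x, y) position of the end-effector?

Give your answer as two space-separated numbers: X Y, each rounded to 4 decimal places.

joint[0] = (0.0000, 0.0000)  (base)
link 0: phi[0] = 40 = 40 deg
  cos(40 deg) = 0.7660, sin(40 deg) = 0.6428
  joint[1] = (0.0000, 0.0000) + 3.5 * (0.7660, 0.6428) = (0.0000 + 2.6812, 0.0000 + 2.2498) = (2.6812, 2.2498)
link 1: phi[1] = 40 + -25 = 15 deg
  cos(15 deg) = 0.9659, sin(15 deg) = 0.2588
  joint[2] = (2.6812, 2.2498) + 10.9 * (0.9659, 0.2588) = (2.6812 + 10.5286, 2.2498 + 2.8211) = (13.2097, 5.0709)
link 2: phi[2] = 40 + -25 + 90 = 105 deg
  cos(105 deg) = -0.2588, sin(105 deg) = 0.9659
  joint[3] = (13.2097, 5.0709) + 1.7 * (-0.2588, 0.9659) = (13.2097 + -0.4400, 5.0709 + 1.6421) = (12.7698, 6.7130)
End effector: (12.7698, 6.7130)

Answer: 12.7698 6.7130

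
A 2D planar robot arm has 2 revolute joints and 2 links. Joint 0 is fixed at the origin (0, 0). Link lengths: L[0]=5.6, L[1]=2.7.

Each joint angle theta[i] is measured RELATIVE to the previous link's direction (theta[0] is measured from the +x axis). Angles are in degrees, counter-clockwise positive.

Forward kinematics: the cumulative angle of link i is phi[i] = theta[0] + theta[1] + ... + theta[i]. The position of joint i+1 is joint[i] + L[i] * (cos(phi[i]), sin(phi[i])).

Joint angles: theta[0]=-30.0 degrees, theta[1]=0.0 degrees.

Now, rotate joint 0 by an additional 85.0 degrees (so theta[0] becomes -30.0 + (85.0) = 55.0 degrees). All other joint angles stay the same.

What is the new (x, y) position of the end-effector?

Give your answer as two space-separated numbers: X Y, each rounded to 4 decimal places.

Answer: 4.7607 6.7990

Derivation:
joint[0] = (0.0000, 0.0000)  (base)
link 0: phi[0] = 55 = 55 deg
  cos(55 deg) = 0.5736, sin(55 deg) = 0.8192
  joint[1] = (0.0000, 0.0000) + 5.6 * (0.5736, 0.8192) = (0.0000 + 3.2120, 0.0000 + 4.5873) = (3.2120, 4.5873)
link 1: phi[1] = 55 + 0 = 55 deg
  cos(55 deg) = 0.5736, sin(55 deg) = 0.8192
  joint[2] = (3.2120, 4.5873) + 2.7 * (0.5736, 0.8192) = (3.2120 + 1.5487, 4.5873 + 2.2117) = (4.7607, 6.7990)
End effector: (4.7607, 6.7990)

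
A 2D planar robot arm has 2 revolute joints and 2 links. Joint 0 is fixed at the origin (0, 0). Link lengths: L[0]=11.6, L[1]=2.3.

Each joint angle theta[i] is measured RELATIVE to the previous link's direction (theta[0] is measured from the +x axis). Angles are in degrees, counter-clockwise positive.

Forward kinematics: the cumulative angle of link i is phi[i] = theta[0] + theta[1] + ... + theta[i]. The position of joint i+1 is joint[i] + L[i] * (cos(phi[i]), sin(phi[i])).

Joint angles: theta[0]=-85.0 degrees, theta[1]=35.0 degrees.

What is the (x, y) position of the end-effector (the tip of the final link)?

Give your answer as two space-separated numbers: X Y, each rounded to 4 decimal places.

Answer: 2.4894 -13.3178

Derivation:
joint[0] = (0.0000, 0.0000)  (base)
link 0: phi[0] = -85 = -85 deg
  cos(-85 deg) = 0.0872, sin(-85 deg) = -0.9962
  joint[1] = (0.0000, 0.0000) + 11.6 * (0.0872, -0.9962) = (0.0000 + 1.0110, 0.0000 + -11.5559) = (1.0110, -11.5559)
link 1: phi[1] = -85 + 35 = -50 deg
  cos(-50 deg) = 0.6428, sin(-50 deg) = -0.7660
  joint[2] = (1.0110, -11.5559) + 2.3 * (0.6428, -0.7660) = (1.0110 + 1.4784, -11.5559 + -1.7619) = (2.4894, -13.3178)
End effector: (2.4894, -13.3178)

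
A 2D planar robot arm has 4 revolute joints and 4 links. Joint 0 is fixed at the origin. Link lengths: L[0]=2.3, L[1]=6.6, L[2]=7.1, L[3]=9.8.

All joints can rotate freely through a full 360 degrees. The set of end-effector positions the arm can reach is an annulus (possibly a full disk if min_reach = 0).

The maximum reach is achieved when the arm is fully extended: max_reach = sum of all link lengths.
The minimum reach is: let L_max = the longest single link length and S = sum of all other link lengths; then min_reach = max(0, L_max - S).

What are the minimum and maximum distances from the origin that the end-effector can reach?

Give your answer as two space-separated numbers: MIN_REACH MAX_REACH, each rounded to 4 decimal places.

Link lengths: [2.3, 6.6, 7.1, 9.8]
max_reach = 2.3 + 6.6 + 7.1 + 9.8 = 25.8
L_max = max([2.3, 6.6, 7.1, 9.8]) = 9.8
S (sum of others) = 25.8 - 9.8 = 16
min_reach = max(0, 9.8 - 16) = max(0, -6.2) = 0

Answer: 0.0000 25.8000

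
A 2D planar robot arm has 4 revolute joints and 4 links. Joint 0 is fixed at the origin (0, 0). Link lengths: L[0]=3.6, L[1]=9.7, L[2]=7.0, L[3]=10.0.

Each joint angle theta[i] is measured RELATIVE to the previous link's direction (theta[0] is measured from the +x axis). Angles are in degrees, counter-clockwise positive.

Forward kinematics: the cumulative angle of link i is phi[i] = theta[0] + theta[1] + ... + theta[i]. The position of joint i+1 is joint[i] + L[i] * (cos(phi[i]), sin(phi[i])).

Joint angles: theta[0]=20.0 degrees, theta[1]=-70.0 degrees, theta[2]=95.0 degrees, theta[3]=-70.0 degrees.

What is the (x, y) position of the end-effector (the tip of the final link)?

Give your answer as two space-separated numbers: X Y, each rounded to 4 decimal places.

joint[0] = (0.0000, 0.0000)  (base)
link 0: phi[0] = 20 = 20 deg
  cos(20 deg) = 0.9397, sin(20 deg) = 0.3420
  joint[1] = (0.0000, 0.0000) + 3.6 * (0.9397, 0.3420) = (0.0000 + 3.3829, 0.0000 + 1.2313) = (3.3829, 1.2313)
link 1: phi[1] = 20 + -70 = -50 deg
  cos(-50 deg) = 0.6428, sin(-50 deg) = -0.7660
  joint[2] = (3.3829, 1.2313) + 9.7 * (0.6428, -0.7660) = (3.3829 + 6.2350, 1.2313 + -7.4306) = (9.6179, -6.1994)
link 2: phi[2] = 20 + -70 + 95 = 45 deg
  cos(45 deg) = 0.7071, sin(45 deg) = 0.7071
  joint[3] = (9.6179, -6.1994) + 7 * (0.7071, 0.7071) = (9.6179 + 4.9497, -6.1994 + 4.9497) = (14.5677, -1.2496)
link 3: phi[3] = 20 + -70 + 95 + -70 = -25 deg
  cos(-25 deg) = 0.9063, sin(-25 deg) = -0.4226
  joint[4] = (14.5677, -1.2496) + 10 * (0.9063, -0.4226) = (14.5677 + 9.0631, -1.2496 + -4.2262) = (23.6308, -5.4758)
End effector: (23.6308, -5.4758)

Answer: 23.6308 -5.4758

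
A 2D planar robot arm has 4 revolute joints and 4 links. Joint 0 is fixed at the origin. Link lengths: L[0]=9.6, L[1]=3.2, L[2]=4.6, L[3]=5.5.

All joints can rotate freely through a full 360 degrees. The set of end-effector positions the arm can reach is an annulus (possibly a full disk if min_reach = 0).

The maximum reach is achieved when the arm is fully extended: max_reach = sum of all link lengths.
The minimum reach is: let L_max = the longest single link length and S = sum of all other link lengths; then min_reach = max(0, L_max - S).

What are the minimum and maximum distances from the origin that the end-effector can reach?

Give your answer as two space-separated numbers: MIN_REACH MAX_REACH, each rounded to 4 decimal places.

Link lengths: [9.6, 3.2, 4.6, 5.5]
max_reach = 9.6 + 3.2 + 4.6 + 5.5 = 22.9
L_max = max([9.6, 3.2, 4.6, 5.5]) = 9.6
S (sum of others) = 22.9 - 9.6 = 13.3
min_reach = max(0, 9.6 - 13.3) = max(0, -3.7) = 0

Answer: 0.0000 22.9000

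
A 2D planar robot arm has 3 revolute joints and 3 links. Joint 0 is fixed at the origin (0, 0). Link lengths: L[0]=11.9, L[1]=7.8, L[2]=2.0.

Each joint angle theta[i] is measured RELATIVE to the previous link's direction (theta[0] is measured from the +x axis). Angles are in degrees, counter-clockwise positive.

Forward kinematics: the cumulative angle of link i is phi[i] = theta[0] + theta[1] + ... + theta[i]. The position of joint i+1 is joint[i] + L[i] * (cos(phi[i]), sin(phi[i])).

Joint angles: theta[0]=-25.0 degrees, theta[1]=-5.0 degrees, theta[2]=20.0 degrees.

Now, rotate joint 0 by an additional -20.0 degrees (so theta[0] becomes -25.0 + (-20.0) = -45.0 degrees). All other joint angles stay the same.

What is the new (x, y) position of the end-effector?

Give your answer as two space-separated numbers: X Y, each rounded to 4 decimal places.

Answer: 15.1604 -15.3897

Derivation:
joint[0] = (0.0000, 0.0000)  (base)
link 0: phi[0] = -45 = -45 deg
  cos(-45 deg) = 0.7071, sin(-45 deg) = -0.7071
  joint[1] = (0.0000, 0.0000) + 11.9 * (0.7071, -0.7071) = (0.0000 + 8.4146, 0.0000 + -8.4146) = (8.4146, -8.4146)
link 1: phi[1] = -45 + -5 = -50 deg
  cos(-50 deg) = 0.6428, sin(-50 deg) = -0.7660
  joint[2] = (8.4146, -8.4146) + 7.8 * (0.6428, -0.7660) = (8.4146 + 5.0137, -8.4146 + -5.9751) = (13.4283, -14.3897)
link 2: phi[2] = -45 + -5 + 20 = -30 deg
  cos(-30 deg) = 0.8660, sin(-30 deg) = -0.5000
  joint[3] = (13.4283, -14.3897) + 2 * (0.8660, -0.5000) = (13.4283 + 1.7321, -14.3897 + -1.0000) = (15.1604, -15.3897)
End effector: (15.1604, -15.3897)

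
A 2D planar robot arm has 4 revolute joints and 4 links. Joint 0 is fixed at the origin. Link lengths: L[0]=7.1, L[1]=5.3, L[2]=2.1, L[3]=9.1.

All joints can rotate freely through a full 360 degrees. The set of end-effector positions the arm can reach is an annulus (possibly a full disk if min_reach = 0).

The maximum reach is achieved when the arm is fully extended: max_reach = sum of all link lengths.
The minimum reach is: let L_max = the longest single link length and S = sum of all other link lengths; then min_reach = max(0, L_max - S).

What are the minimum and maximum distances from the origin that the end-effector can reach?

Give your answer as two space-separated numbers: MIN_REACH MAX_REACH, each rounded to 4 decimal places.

Answer: 0.0000 23.6000

Derivation:
Link lengths: [7.1, 5.3, 2.1, 9.1]
max_reach = 7.1 + 5.3 + 2.1 + 9.1 = 23.6
L_max = max([7.1, 5.3, 2.1, 9.1]) = 9.1
S (sum of others) = 23.6 - 9.1 = 14.5
min_reach = max(0, 9.1 - 14.5) = max(0, -5.4) = 0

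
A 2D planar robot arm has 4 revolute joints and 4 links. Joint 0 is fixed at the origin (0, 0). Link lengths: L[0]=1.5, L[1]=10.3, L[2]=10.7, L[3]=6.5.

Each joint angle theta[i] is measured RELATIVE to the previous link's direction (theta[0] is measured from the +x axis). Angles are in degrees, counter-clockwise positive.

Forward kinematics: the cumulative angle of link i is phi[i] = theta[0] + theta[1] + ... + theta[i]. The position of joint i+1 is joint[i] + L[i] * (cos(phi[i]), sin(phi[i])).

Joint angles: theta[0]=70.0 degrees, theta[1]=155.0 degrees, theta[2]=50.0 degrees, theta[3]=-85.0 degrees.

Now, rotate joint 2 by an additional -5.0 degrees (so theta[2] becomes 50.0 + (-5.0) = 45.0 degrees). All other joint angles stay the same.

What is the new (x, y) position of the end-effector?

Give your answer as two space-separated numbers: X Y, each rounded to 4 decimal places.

Answer: -13.2454 -17.1402

Derivation:
joint[0] = (0.0000, 0.0000)  (base)
link 0: phi[0] = 70 = 70 deg
  cos(70 deg) = 0.3420, sin(70 deg) = 0.9397
  joint[1] = (0.0000, 0.0000) + 1.5 * (0.3420, 0.9397) = (0.0000 + 0.5130, 0.0000 + 1.4095) = (0.5130, 1.4095)
link 1: phi[1] = 70 + 155 = 225 deg
  cos(225 deg) = -0.7071, sin(225 deg) = -0.7071
  joint[2] = (0.5130, 1.4095) + 10.3 * (-0.7071, -0.7071) = (0.5130 + -7.2832, 1.4095 + -7.2832) = (-6.7702, -5.8737)
link 2: phi[2] = 70 + 155 + 45 = 270 deg
  cos(270 deg) = -0.0000, sin(270 deg) = -1.0000
  joint[3] = (-6.7702, -5.8737) + 10.7 * (-0.0000, -1.0000) = (-6.7702 + -0.0000, -5.8737 + -10.7000) = (-6.7702, -16.5737)
link 3: phi[3] = 70 + 155 + 45 + -85 = 185 deg
  cos(185 deg) = -0.9962, sin(185 deg) = -0.0872
  joint[4] = (-6.7702, -16.5737) + 6.5 * (-0.9962, -0.0872) = (-6.7702 + -6.4753, -16.5737 + -0.5665) = (-13.2454, -17.1402)
End effector: (-13.2454, -17.1402)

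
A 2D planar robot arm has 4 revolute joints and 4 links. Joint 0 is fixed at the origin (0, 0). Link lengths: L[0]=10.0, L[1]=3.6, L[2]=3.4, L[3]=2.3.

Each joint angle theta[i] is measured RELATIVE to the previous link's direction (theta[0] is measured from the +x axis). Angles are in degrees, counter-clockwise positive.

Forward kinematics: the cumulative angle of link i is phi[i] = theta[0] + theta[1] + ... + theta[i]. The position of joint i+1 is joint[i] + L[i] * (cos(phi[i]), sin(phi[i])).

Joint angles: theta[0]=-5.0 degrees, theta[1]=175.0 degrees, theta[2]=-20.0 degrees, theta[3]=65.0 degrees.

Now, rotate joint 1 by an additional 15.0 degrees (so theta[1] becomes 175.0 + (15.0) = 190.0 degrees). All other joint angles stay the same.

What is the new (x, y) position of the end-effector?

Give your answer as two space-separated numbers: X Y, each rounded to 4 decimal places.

joint[0] = (0.0000, 0.0000)  (base)
link 0: phi[0] = -5 = -5 deg
  cos(-5 deg) = 0.9962, sin(-5 deg) = -0.0872
  joint[1] = (0.0000, 0.0000) + 10 * (0.9962, -0.0872) = (0.0000 + 9.9619, 0.0000 + -0.8716) = (9.9619, -0.8716)
link 1: phi[1] = -5 + 190 = 185 deg
  cos(185 deg) = -0.9962, sin(185 deg) = -0.0872
  joint[2] = (9.9619, -0.8716) + 3.6 * (-0.9962, -0.0872) = (9.9619 + -3.5863, -0.8716 + -0.3138) = (6.3756, -1.1853)
link 2: phi[2] = -5 + 190 + -20 = 165 deg
  cos(165 deg) = -0.9659, sin(165 deg) = 0.2588
  joint[3] = (6.3756, -1.1853) + 3.4 * (-0.9659, 0.2588) = (6.3756 + -3.2841, -1.1853 + 0.8800) = (3.0915, -0.3053)
link 3: phi[3] = -5 + 190 + -20 + 65 = 230 deg
  cos(230 deg) = -0.6428, sin(230 deg) = -0.7660
  joint[4] = (3.0915, -0.3053) + 2.3 * (-0.6428, -0.7660) = (3.0915 + -1.4784, -0.3053 + -1.7619) = (1.6131, -2.0672)
End effector: (1.6131, -2.0672)

Answer: 1.6131 -2.0672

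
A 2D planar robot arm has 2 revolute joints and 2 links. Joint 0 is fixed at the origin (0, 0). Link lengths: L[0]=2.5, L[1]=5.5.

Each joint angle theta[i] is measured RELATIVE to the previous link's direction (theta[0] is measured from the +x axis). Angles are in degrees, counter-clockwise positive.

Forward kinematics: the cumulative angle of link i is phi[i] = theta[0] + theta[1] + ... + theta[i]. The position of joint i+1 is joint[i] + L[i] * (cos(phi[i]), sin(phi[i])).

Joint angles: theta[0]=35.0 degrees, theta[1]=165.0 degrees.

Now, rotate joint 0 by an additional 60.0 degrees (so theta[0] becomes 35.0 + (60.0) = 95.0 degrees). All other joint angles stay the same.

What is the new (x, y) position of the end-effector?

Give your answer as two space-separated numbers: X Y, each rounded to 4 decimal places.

joint[0] = (0.0000, 0.0000)  (base)
link 0: phi[0] = 95 = 95 deg
  cos(95 deg) = -0.0872, sin(95 deg) = 0.9962
  joint[1] = (0.0000, 0.0000) + 2.5 * (-0.0872, 0.9962) = (0.0000 + -0.2179, 0.0000 + 2.4905) = (-0.2179, 2.4905)
link 1: phi[1] = 95 + 165 = 260 deg
  cos(260 deg) = -0.1736, sin(260 deg) = -0.9848
  joint[2] = (-0.2179, 2.4905) + 5.5 * (-0.1736, -0.9848) = (-0.2179 + -0.9551, 2.4905 + -5.4164) = (-1.1730, -2.9260)
End effector: (-1.1730, -2.9260)

Answer: -1.1730 -2.9260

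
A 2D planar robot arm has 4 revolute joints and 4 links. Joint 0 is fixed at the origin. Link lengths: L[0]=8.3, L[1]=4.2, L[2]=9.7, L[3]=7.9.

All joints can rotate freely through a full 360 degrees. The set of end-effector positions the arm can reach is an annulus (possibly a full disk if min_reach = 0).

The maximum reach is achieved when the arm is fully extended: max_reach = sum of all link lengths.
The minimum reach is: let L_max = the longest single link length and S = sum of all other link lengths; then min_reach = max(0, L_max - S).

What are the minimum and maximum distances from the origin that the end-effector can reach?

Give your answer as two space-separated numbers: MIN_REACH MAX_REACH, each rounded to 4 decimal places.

Link lengths: [8.3, 4.2, 9.7, 7.9]
max_reach = 8.3 + 4.2 + 9.7 + 7.9 = 30.1
L_max = max([8.3, 4.2, 9.7, 7.9]) = 9.7
S (sum of others) = 30.1 - 9.7 = 20.4
min_reach = max(0, 9.7 - 20.4) = max(0, -10.7) = 0

Answer: 0.0000 30.1000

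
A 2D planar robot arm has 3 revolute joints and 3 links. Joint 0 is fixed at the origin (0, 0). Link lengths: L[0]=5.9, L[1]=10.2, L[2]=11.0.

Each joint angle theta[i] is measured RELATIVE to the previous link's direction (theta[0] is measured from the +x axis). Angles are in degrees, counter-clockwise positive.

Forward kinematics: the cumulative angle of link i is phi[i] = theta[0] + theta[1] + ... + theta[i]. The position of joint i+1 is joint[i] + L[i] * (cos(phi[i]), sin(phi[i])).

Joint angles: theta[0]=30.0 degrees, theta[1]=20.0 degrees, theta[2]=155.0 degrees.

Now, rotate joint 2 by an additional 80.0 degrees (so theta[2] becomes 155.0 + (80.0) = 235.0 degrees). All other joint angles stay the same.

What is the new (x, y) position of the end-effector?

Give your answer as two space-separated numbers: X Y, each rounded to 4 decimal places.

joint[0] = (0.0000, 0.0000)  (base)
link 0: phi[0] = 30 = 30 deg
  cos(30 deg) = 0.8660, sin(30 deg) = 0.5000
  joint[1] = (0.0000, 0.0000) + 5.9 * (0.8660, 0.5000) = (0.0000 + 5.1095, 0.0000 + 2.9500) = (5.1095, 2.9500)
link 1: phi[1] = 30 + 20 = 50 deg
  cos(50 deg) = 0.6428, sin(50 deg) = 0.7660
  joint[2] = (5.1095, 2.9500) + 10.2 * (0.6428, 0.7660) = (5.1095 + 6.5564, 2.9500 + 7.8137) = (11.6660, 10.7637)
link 2: phi[2] = 30 + 20 + 235 = 285 deg
  cos(285 deg) = 0.2588, sin(285 deg) = -0.9659
  joint[3] = (11.6660, 10.7637) + 11 * (0.2588, -0.9659) = (11.6660 + 2.8470, 10.7637 + -10.6252) = (14.5130, 0.1385)
End effector: (14.5130, 0.1385)

Answer: 14.5130 0.1385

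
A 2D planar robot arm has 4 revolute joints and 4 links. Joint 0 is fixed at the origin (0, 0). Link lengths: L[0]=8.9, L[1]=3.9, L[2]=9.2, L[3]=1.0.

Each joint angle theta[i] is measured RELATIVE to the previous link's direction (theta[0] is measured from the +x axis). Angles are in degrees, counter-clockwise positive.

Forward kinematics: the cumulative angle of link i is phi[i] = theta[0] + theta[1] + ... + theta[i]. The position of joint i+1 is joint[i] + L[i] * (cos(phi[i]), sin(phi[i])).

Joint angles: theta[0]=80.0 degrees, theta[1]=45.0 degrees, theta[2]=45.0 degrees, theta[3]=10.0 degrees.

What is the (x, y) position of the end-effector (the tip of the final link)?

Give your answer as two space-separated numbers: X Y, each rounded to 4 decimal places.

Answer: -10.7517 13.5570

Derivation:
joint[0] = (0.0000, 0.0000)  (base)
link 0: phi[0] = 80 = 80 deg
  cos(80 deg) = 0.1736, sin(80 deg) = 0.9848
  joint[1] = (0.0000, 0.0000) + 8.9 * (0.1736, 0.9848) = (0.0000 + 1.5455, 0.0000 + 8.7648) = (1.5455, 8.7648)
link 1: phi[1] = 80 + 45 = 125 deg
  cos(125 deg) = -0.5736, sin(125 deg) = 0.8192
  joint[2] = (1.5455, 8.7648) + 3.9 * (-0.5736, 0.8192) = (1.5455 + -2.2369, 8.7648 + 3.1947) = (-0.6915, 11.9595)
link 2: phi[2] = 80 + 45 + 45 = 170 deg
  cos(170 deg) = -0.9848, sin(170 deg) = 0.1736
  joint[3] = (-0.6915, 11.9595) + 9.2 * (-0.9848, 0.1736) = (-0.6915 + -9.0602, 11.9595 + 1.5976) = (-9.7517, 13.5570)
link 3: phi[3] = 80 + 45 + 45 + 10 = 180 deg
  cos(180 deg) = -1.0000, sin(180 deg) = 0.0000
  joint[4] = (-9.7517, 13.5570) + 1 * (-1.0000, 0.0000) = (-9.7517 + -1.0000, 13.5570 + 0.0000) = (-10.7517, 13.5570)
End effector: (-10.7517, 13.5570)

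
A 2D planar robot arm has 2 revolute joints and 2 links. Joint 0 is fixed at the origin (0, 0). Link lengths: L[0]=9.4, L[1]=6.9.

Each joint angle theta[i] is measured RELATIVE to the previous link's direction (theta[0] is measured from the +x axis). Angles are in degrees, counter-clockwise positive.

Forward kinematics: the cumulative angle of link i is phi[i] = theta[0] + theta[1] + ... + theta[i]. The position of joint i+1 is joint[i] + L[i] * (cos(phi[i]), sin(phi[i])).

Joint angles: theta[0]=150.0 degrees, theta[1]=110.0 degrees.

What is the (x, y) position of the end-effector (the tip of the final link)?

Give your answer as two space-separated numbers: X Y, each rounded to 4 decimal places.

joint[0] = (0.0000, 0.0000)  (base)
link 0: phi[0] = 150 = 150 deg
  cos(150 deg) = -0.8660, sin(150 deg) = 0.5000
  joint[1] = (0.0000, 0.0000) + 9.4 * (-0.8660, 0.5000) = (0.0000 + -8.1406, 0.0000 + 4.7000) = (-8.1406, 4.7000)
link 1: phi[1] = 150 + 110 = 260 deg
  cos(260 deg) = -0.1736, sin(260 deg) = -0.9848
  joint[2] = (-8.1406, 4.7000) + 6.9 * (-0.1736, -0.9848) = (-8.1406 + -1.1982, 4.7000 + -6.7952) = (-9.3388, -2.0952)
End effector: (-9.3388, -2.0952)

Answer: -9.3388 -2.0952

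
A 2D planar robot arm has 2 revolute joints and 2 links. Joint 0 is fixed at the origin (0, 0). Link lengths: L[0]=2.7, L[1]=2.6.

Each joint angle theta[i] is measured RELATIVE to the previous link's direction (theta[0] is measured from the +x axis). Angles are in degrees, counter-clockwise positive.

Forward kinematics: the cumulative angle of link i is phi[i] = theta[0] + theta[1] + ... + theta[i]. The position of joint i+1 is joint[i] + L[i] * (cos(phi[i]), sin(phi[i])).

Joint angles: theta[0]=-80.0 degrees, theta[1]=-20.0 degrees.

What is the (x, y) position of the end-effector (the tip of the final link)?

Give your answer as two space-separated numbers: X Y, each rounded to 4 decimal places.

Answer: 0.0174 -5.2195

Derivation:
joint[0] = (0.0000, 0.0000)  (base)
link 0: phi[0] = -80 = -80 deg
  cos(-80 deg) = 0.1736, sin(-80 deg) = -0.9848
  joint[1] = (0.0000, 0.0000) + 2.7 * (0.1736, -0.9848) = (0.0000 + 0.4689, 0.0000 + -2.6590) = (0.4689, -2.6590)
link 1: phi[1] = -80 + -20 = -100 deg
  cos(-100 deg) = -0.1736, sin(-100 deg) = -0.9848
  joint[2] = (0.4689, -2.6590) + 2.6 * (-0.1736, -0.9848) = (0.4689 + -0.4515, -2.6590 + -2.5605) = (0.0174, -5.2195)
End effector: (0.0174, -5.2195)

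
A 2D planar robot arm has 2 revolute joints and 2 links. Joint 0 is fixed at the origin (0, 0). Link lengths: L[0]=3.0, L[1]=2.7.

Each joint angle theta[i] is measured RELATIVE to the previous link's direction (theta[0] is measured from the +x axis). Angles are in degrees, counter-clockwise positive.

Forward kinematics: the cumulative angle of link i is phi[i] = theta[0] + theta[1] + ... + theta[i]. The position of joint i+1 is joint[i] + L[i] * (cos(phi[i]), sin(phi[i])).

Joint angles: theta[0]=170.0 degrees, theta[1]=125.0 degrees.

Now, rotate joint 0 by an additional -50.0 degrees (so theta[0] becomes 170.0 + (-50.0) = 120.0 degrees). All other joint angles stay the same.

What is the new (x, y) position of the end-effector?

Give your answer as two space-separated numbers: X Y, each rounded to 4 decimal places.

Answer: -2.6411 0.1510

Derivation:
joint[0] = (0.0000, 0.0000)  (base)
link 0: phi[0] = 120 = 120 deg
  cos(120 deg) = -0.5000, sin(120 deg) = 0.8660
  joint[1] = (0.0000, 0.0000) + 3 * (-0.5000, 0.8660) = (0.0000 + -1.5000, 0.0000 + 2.5981) = (-1.5000, 2.5981)
link 1: phi[1] = 120 + 125 = 245 deg
  cos(245 deg) = -0.4226, sin(245 deg) = -0.9063
  joint[2] = (-1.5000, 2.5981) + 2.7 * (-0.4226, -0.9063) = (-1.5000 + -1.1411, 2.5981 + -2.4470) = (-2.6411, 0.1510)
End effector: (-2.6411, 0.1510)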